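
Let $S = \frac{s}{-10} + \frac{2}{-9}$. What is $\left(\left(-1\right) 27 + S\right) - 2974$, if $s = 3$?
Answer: $- \frac{270137}{90} \approx -3001.5$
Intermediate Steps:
$S = - \frac{47}{90}$ ($S = \frac{3}{-10} + \frac{2}{-9} = 3 \left(- \frac{1}{10}\right) + 2 \left(- \frac{1}{9}\right) = - \frac{3}{10} - \frac{2}{9} = - \frac{47}{90} \approx -0.52222$)
$\left(\left(-1\right) 27 + S\right) - 2974 = \left(\left(-1\right) 27 - \frac{47}{90}\right) - 2974 = \left(-27 - \frac{47}{90}\right) - 2974 = - \frac{2477}{90} - 2974 = - \frac{270137}{90}$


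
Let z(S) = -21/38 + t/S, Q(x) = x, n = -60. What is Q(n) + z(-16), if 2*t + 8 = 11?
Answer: -36873/608 ≈ -60.646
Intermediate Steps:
t = 3/2 (t = -4 + (½)*11 = -4 + 11/2 = 3/2 ≈ 1.5000)
z(S) = -21/38 + 3/(2*S)
Q(n) + z(-16) = -60 + (3/38)*(19 - 7*(-16))/(-16) = -60 + (3/38)*(-1/16)*(19 + 112) = -60 + (3/38)*(-1/16)*131 = -60 - 393/608 = -36873/608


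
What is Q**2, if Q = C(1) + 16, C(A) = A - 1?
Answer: 256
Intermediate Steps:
C(A) = -1 + A
Q = 16 (Q = (-1 + 1) + 16 = 0 + 16 = 16)
Q**2 = 16**2 = 256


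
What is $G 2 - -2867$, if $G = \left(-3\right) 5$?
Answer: $2837$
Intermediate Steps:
$G = -15$
$G 2 - -2867 = \left(-15\right) 2 - -2867 = -30 + 2867 = 2837$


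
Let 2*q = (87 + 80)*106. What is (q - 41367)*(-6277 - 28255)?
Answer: 1122842512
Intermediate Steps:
q = 8851 (q = ((87 + 80)*106)/2 = (167*106)/2 = (½)*17702 = 8851)
(q - 41367)*(-6277 - 28255) = (8851 - 41367)*(-6277 - 28255) = -32516*(-34532) = 1122842512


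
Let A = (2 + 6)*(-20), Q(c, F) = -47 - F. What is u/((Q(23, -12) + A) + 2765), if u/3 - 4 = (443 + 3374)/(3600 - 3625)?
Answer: -11151/64250 ≈ -0.17356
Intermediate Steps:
A = -160 (A = 8*(-20) = -160)
u = -11151/25 (u = 12 + 3*((443 + 3374)/(3600 - 3625)) = 12 + 3*(3817/(-25)) = 12 + 3*(3817*(-1/25)) = 12 + 3*(-3817/25) = 12 - 11451/25 = -11151/25 ≈ -446.04)
u/((Q(23, -12) + A) + 2765) = -11151/(25*(((-47 - 1*(-12)) - 160) + 2765)) = -11151/(25*(((-47 + 12) - 160) + 2765)) = -11151/(25*((-35 - 160) + 2765)) = -11151/(25*(-195 + 2765)) = -11151/25/2570 = -11151/25*1/2570 = -11151/64250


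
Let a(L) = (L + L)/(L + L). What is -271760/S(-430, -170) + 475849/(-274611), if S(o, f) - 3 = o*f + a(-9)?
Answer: -9537548/1749927 ≈ -5.4503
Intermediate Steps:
a(L) = 1 (a(L) = (2*L)/((2*L)) = (2*L)*(1/(2*L)) = 1)
S(o, f) = 4 + f*o (S(o, f) = 3 + (o*f + 1) = 3 + (f*o + 1) = 3 + (1 + f*o) = 4 + f*o)
-271760/S(-430, -170) + 475849/(-274611) = -271760/(4 - 170*(-430)) + 475849/(-274611) = -271760/(4 + 73100) + 475849*(-1/274611) = -271760/73104 - 1991/1149 = -271760*1/73104 - 1991/1149 = -16985/4569 - 1991/1149 = -9537548/1749927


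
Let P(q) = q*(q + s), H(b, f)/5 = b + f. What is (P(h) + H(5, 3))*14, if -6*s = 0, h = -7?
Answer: 1246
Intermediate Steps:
s = 0 (s = -⅙*0 = 0)
H(b, f) = 5*b + 5*f (H(b, f) = 5*(b + f) = 5*b + 5*f)
P(q) = q² (P(q) = q*(q + 0) = q*q = q²)
(P(h) + H(5, 3))*14 = ((-7)² + (5*5 + 5*3))*14 = (49 + (25 + 15))*14 = (49 + 40)*14 = 89*14 = 1246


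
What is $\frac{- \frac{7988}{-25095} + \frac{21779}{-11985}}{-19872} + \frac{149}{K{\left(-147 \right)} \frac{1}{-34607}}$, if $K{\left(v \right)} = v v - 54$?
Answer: $- \frac{45657605203775519}{190858308812640} \approx -239.22$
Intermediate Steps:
$K{\left(v \right)} = -54 + v^{2}$ ($K{\left(v \right)} = v^{2} - 54 = -54 + v^{2}$)
$\frac{- \frac{7988}{-25095} + \frac{21779}{-11985}}{-19872} + \frac{149}{K{\left(-147 \right)} \frac{1}{-34607}} = \frac{- \frac{7988}{-25095} + \frac{21779}{-11985}}{-19872} + \frac{149}{\left(-54 + \left(-147\right)^{2}\right) \frac{1}{-34607}} = \left(\left(-7988\right) \left(- \frac{1}{25095}\right) + 21779 \left(- \frac{1}{11985}\right)\right) \left(- \frac{1}{19872}\right) + \frac{149}{\left(-54 + 21609\right) \left(- \frac{1}{34607}\right)} = \left(\frac{7988}{25095} - \frac{21779}{11985}\right) \left(- \frac{1}{19872}\right) + \frac{149}{21555 \left(- \frac{1}{34607}\right)} = \left(- \frac{6010771}{4010181}\right) \left(- \frac{1}{19872}\right) + \frac{149}{- \frac{21555}{34607}} = \frac{6010771}{79690316832} + 149 \left(- \frac{34607}{21555}\right) = \frac{6010771}{79690316832} - \frac{5156443}{21555} = - \frac{45657605203775519}{190858308812640}$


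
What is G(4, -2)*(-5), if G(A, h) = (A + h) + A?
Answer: -30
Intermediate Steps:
G(A, h) = h + 2*A
G(4, -2)*(-5) = (-2 + 2*4)*(-5) = (-2 + 8)*(-5) = 6*(-5) = -30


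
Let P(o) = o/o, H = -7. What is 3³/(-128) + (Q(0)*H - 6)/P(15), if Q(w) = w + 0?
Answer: -795/128 ≈ -6.2109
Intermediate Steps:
P(o) = 1
Q(w) = w
3³/(-128) + (Q(0)*H - 6)/P(15) = 3³/(-128) + (0*(-7) - 6)/1 = 27*(-1/128) + (0 - 6)*1 = -27/128 - 6*1 = -27/128 - 6 = -795/128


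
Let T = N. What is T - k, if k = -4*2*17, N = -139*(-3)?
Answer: 553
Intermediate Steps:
N = 417
T = 417
k = -136 (k = -8*17 = -136)
T - k = 417 - 1*(-136) = 417 + 136 = 553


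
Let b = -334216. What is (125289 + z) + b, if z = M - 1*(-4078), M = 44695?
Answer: -160154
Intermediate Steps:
z = 48773 (z = 44695 - 1*(-4078) = 44695 + 4078 = 48773)
(125289 + z) + b = (125289 + 48773) - 334216 = 174062 - 334216 = -160154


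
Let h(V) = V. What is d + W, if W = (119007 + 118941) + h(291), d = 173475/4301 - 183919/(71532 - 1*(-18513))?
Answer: 4012211912957/16838415 ≈ 2.3828e+5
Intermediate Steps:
d = 644761772/16838415 (d = 173475*(1/4301) - 183919/(71532 + 18513) = 173475/4301 - 183919/90045 = 644761772/16838415 ≈ 38.291)
W = 238239 (W = (119007 + 118941) + 291 = 237948 + 291 = 238239)
d + W = 644761772/16838415 + 238239 = 4012211912957/16838415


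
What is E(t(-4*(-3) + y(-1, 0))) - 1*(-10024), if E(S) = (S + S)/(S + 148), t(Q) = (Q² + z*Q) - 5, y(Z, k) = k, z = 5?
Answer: 3478726/347 ≈ 10025.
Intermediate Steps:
t(Q) = -5 + Q² + 5*Q (t(Q) = (Q² + 5*Q) - 5 = -5 + Q² + 5*Q)
E(S) = 2*S/(148 + S) (E(S) = (2*S)/(148 + S) = 2*S/(148 + S))
E(t(-4*(-3) + y(-1, 0))) - 1*(-10024) = 2*(-5 + (-4*(-3) + 0)² + 5*(-4*(-3) + 0))/(148 + (-5 + (-4*(-3) + 0)² + 5*(-4*(-3) + 0))) - 1*(-10024) = 2*(-5 + (12 + 0)² + 5*(12 + 0))/(148 + (-5 + (12 + 0)² + 5*(12 + 0))) + 10024 = 2*(-5 + 12² + 5*12)/(148 + (-5 + 12² + 5*12)) + 10024 = 2*(-5 + 144 + 60)/(148 + (-5 + 144 + 60)) + 10024 = 2*199/(148 + 199) + 10024 = 2*199/347 + 10024 = 2*199*(1/347) + 10024 = 398/347 + 10024 = 3478726/347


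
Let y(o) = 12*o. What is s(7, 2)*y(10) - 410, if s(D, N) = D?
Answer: 430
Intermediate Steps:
s(7, 2)*y(10) - 410 = 7*(12*10) - 410 = 7*120 - 410 = 840 - 410 = 430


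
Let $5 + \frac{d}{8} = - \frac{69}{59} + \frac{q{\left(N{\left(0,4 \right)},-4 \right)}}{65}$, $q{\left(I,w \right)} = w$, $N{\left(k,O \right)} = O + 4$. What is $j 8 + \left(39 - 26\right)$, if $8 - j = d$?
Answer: $\frac{1824639}{3835} \approx 475.79$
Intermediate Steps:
$N{\left(k,O \right)} = 4 + O$
$d = - \frac{191168}{3835}$ ($d = -40 + 8 \left(- \frac{69}{59} - \frac{4}{65}\right) = -40 + 8 \left(- \frac{4721}{3835}\right) = -40 - \frac{37768}{3835} = - \frac{191168}{3835} \approx -49.848$)
$j = \frac{221848}{3835}$ ($j = 8 - - \frac{191168}{3835} = 8 + \frac{191168}{3835} = \frac{221848}{3835} \approx 57.848$)
$j 8 + \left(39 - 26\right) = \frac{221848}{3835} \cdot 8 + \left(39 - 26\right) = \frac{1774784}{3835} + \left(39 - 26\right) = \frac{1774784}{3835} + 13 = \frac{1824639}{3835}$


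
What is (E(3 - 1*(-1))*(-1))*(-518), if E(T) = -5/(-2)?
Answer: 1295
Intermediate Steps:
E(T) = 5/2 (E(T) = -5*(-1/2) = 5/2)
(E(3 - 1*(-1))*(-1))*(-518) = ((5/2)*(-1))*(-518) = -5/2*(-518) = 1295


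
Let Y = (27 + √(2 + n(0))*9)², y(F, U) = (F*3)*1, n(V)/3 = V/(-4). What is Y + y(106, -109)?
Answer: 1209 + 486*√2 ≈ 1896.3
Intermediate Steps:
n(V) = -3*V/4 (n(V) = 3*(V/(-4)) = 3*(V*(-¼)) = 3*(-V/4) = -3*V/4)
y(F, U) = 3*F (y(F, U) = (3*F)*1 = 3*F)
Y = (27 + 9*√2)² (Y = (27 + √(2 - ¾*0)*9)² = (27 + √(2 + 0)*9)² = (27 + √2*9)² = (27 + 9*√2)² ≈ 1578.3)
Y + y(106, -109) = (891 + 486*√2) + 3*106 = (891 + 486*√2) + 318 = 1209 + 486*√2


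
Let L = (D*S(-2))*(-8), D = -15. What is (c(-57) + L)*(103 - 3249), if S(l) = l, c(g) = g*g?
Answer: -9466314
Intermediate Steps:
c(g) = g²
L = -240 (L = -15*(-2)*(-8) = 30*(-8) = -240)
(c(-57) + L)*(103 - 3249) = ((-57)² - 240)*(103 - 3249) = (3249 - 240)*(-3146) = 3009*(-3146) = -9466314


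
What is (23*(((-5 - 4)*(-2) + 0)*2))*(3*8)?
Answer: 19872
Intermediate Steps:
(23*(((-5 - 4)*(-2) + 0)*2))*(3*8) = (23*((-9*(-2) + 0)*2))*24 = (23*((18 + 0)*2))*24 = (23*(18*2))*24 = (23*36)*24 = 828*24 = 19872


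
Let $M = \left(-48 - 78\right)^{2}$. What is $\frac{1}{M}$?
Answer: $\frac{1}{15876} \approx 6.2988 \cdot 10^{-5}$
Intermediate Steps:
$M = 15876$ ($M = \left(-126\right)^{2} = 15876$)
$\frac{1}{M} = \frac{1}{15876}$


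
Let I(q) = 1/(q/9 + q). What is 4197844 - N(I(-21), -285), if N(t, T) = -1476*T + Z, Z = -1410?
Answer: 3778594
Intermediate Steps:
I(q) = 9/(10*q) (I(q) = 1/(q*(⅑) + q) = 1/(q/9 + q) = 1/(10*q/9) = 9/(10*q))
N(t, T) = -1410 - 1476*T (N(t, T) = -1476*T - 1410 = -1410 - 1476*T)
4197844 - N(I(-21), -285) = 4197844 - (-1410 - 1476*(-285)) = 4197844 - (-1410 + 420660) = 4197844 - 1*419250 = 4197844 - 419250 = 3778594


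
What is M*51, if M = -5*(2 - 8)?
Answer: 1530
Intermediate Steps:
M = 30 (M = -5*(-6) = 30)
M*51 = 30*51 = 1530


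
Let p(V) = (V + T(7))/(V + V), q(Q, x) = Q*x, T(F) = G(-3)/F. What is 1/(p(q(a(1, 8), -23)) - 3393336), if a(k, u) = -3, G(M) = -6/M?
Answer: -966/3277962091 ≈ -2.9470e-7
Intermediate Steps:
T(F) = 2/F (T(F) = (-6/(-3))/F = (-6*(-1/3))/F = 2/F)
p(V) = (2/7 + V)/(2*V) (p(V) = (V + 2/7)/(V + V) = (V + 2*(1/7))/((2*V)) = (V + 2/7)*(1/(2*V)) = (2/7 + V)*(1/(2*V)) = (2/7 + V)/(2*V))
1/(p(q(a(1, 8), -23)) - 3393336) = 1/((2 + 7*(-3*(-23)))/(14*((-3*(-23)))) - 3393336) = 1/((1/14)*(2 + 7*69)/69 - 3393336) = 1/((1/14)*(1/69)*(2 + 483) - 3393336) = 1/((1/14)*(1/69)*485 - 3393336) = 1/(485/966 - 3393336) = 1/(-3277962091/966) = -966/3277962091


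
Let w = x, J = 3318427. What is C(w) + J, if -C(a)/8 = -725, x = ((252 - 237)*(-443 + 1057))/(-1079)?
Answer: 3324227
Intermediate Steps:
x = -9210/1079 (x = (15*614)*(-1/1079) = 9210*(-1/1079) = -9210/1079 ≈ -8.5357)
w = -9210/1079 ≈ -8.5357
C(a) = 5800 (C(a) = -8*(-725) = 5800)
C(w) + J = 5800 + 3318427 = 3324227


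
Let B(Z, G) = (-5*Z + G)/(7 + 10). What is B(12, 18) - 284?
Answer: -4870/17 ≈ -286.47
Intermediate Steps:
B(Z, G) = -5*Z/17 + G/17 (B(Z, G) = (G - 5*Z)/17 = (G - 5*Z)*(1/17) = -5*Z/17 + G/17)
B(12, 18) - 284 = (-5/17*12 + (1/17)*18) - 284 = (-60/17 + 18/17) - 284 = -42/17 - 284 = -4870/17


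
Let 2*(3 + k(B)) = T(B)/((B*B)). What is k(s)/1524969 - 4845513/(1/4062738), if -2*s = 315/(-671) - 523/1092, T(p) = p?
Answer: -2317968455171029973410225/117746753633 ≈ -1.9686e+13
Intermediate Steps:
s = 694913/1465464 (s = -(315/(-671) - 523/1092)/2 = -(315*(-1/671) - 523*1/1092)/2 = -(-315/671 - 523/1092)/2 = -½*(-694913/732732) = 694913/1465464 ≈ 0.47419)
k(B) = -3 + 1/(2*B) (k(B) = -3 + (B/((B*B)))/2 = -3 + (B/(B²))/2 = -3 + (B/B²)/2 = -3 + 1/(2*B))
k(s)/1524969 - 4845513/(1/4062738) = (-3 + 1/(2*(694913/1465464)))/1524969 - 4845513/(1/4062738) = (-3 + (½)*(1465464/694913))*(1/1524969) - 4845513/1/4062738 = (-3 + 732732/694913)*(1/1524969) - 4845513*4062738 = -1352007/694913*1/1524969 - 19686049794594 = -150223/117746753633 - 19686049794594 = -2317968455171029973410225/117746753633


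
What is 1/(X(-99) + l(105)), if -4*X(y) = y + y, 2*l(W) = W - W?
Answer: 2/99 ≈ 0.020202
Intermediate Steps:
l(W) = 0 (l(W) = (W - W)/2 = (½)*0 = 0)
X(y) = -y/2 (X(y) = -(y + y)/4 = -y/2)
1/(X(-99) + l(105)) = 1/(-½*(-99) + 0) = 1/(99/2 + 0) = 1/(99/2) = 2/99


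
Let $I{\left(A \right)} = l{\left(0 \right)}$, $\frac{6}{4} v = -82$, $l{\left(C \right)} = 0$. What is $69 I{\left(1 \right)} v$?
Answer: $0$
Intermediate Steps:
$v = - \frac{164}{3}$ ($v = \frac{2}{3} \left(-82\right) = - \frac{164}{3} \approx -54.667$)
$I{\left(A \right)} = 0$
$69 I{\left(1 \right)} v = 69 \cdot 0 \left(- \frac{164}{3}\right) = 0 \left(- \frac{164}{3}\right) = 0$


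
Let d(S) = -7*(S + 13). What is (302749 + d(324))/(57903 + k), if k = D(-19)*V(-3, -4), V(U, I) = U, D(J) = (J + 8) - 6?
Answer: 50065/9659 ≈ 5.1833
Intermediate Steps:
D(J) = 2 + J (D(J) = (8 + J) - 6 = 2 + J)
d(S) = -91 - 7*S (d(S) = -7*(13 + S) = -91 - 7*S)
k = 51 (k = (2 - 19)*(-3) = -17*(-3) = 51)
(302749 + d(324))/(57903 + k) = (302749 + (-91 - 7*324))/(57903 + 51) = (302749 + (-91 - 2268))/57954 = (302749 - 2359)*(1/57954) = 300390*(1/57954) = 50065/9659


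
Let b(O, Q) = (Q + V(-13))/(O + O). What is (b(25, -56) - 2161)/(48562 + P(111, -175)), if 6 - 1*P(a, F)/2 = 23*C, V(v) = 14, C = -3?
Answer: -27023/608900 ≈ -0.044380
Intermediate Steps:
P(a, F) = 150 (P(a, F) = 12 - 46*(-3) = 12 - 2*(-69) = 12 + 138 = 150)
b(O, Q) = (14 + Q)/(2*O) (b(O, Q) = (Q + 14)/(O + O) = (14 + Q)/((2*O)) = (14 + Q)*(1/(2*O)) = (14 + Q)/(2*O))
(b(25, -56) - 2161)/(48562 + P(111, -175)) = ((½)*(14 - 56)/25 - 2161)/(48562 + 150) = ((½)*(1/25)*(-42) - 2161)/48712 = (-21/25 - 2161)*(1/48712) = -54046/25*1/48712 = -27023/608900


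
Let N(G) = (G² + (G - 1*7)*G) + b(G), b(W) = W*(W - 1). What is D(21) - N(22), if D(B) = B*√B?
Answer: -1276 + 21*√21 ≈ -1179.8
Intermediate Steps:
b(W) = W*(-1 + W)
D(B) = B^(3/2)
N(G) = G² + G*(-1 + G) + G*(-7 + G) (N(G) = (G² + (G - 1*7)*G) + G*(-1 + G) = (G² + (G - 7)*G) + G*(-1 + G) = (G² + (-7 + G)*G) + G*(-1 + G) = (G² + G*(-7 + G)) + G*(-1 + G) = G² + G*(-1 + G) + G*(-7 + G))
D(21) - N(22) = 21^(3/2) - 22*(-8 + 3*22) = 21*√21 - 22*(-8 + 66) = 21*√21 - 22*58 = 21*√21 - 1*1276 = 21*√21 - 1276 = -1276 + 21*√21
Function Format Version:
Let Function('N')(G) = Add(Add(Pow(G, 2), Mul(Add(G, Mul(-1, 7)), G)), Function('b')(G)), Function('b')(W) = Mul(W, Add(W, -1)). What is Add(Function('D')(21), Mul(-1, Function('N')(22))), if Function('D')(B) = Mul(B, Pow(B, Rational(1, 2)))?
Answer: Add(-1276, Mul(21, Pow(21, Rational(1, 2)))) ≈ -1179.8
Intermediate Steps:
Function('b')(W) = Mul(W, Add(-1, W))
Function('D')(B) = Pow(B, Rational(3, 2))
Function('N')(G) = Add(Pow(G, 2), Mul(G, Add(-1, G)), Mul(G, Add(-7, G))) (Function('N')(G) = Add(Add(Pow(G, 2), Mul(Add(G, Mul(-1, 7)), G)), Mul(G, Add(-1, G))) = Add(Add(Pow(G, 2), Mul(Add(G, -7), G)), Mul(G, Add(-1, G))) = Add(Add(Pow(G, 2), Mul(Add(-7, G), G)), Mul(G, Add(-1, G))) = Add(Add(Pow(G, 2), Mul(G, Add(-7, G))), Mul(G, Add(-1, G))) = Add(Pow(G, 2), Mul(G, Add(-1, G)), Mul(G, Add(-7, G))))
Add(Function('D')(21), Mul(-1, Function('N')(22))) = Add(Pow(21, Rational(3, 2)), Mul(-1, Mul(22, Add(-8, Mul(3, 22))))) = Add(Mul(21, Pow(21, Rational(1, 2))), Mul(-1, Mul(22, Add(-8, 66)))) = Add(Mul(21, Pow(21, Rational(1, 2))), Mul(-1, Mul(22, 58))) = Add(Mul(21, Pow(21, Rational(1, 2))), Mul(-1, 1276)) = Add(Mul(21, Pow(21, Rational(1, 2))), -1276) = Add(-1276, Mul(21, Pow(21, Rational(1, 2))))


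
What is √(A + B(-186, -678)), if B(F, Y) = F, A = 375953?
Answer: √375767 ≈ 613.00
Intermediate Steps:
√(A + B(-186, -678)) = √(375953 - 186) = √375767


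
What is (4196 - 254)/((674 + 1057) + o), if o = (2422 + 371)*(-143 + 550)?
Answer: 73/21083 ≈ 0.0034625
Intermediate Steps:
o = 1136751 (o = 2793*407 = 1136751)
(4196 - 254)/((674 + 1057) + o) = (4196 - 254)/((674 + 1057) + 1136751) = 3942/(1731 + 1136751) = 3942/1138482 = 3942*(1/1138482) = 73/21083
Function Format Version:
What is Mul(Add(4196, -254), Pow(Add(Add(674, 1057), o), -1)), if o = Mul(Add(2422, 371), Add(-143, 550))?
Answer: Rational(73, 21083) ≈ 0.0034625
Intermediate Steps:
o = 1136751 (o = Mul(2793, 407) = 1136751)
Mul(Add(4196, -254), Pow(Add(Add(674, 1057), o), -1)) = Mul(Add(4196, -254), Pow(Add(Add(674, 1057), 1136751), -1)) = Mul(3942, Pow(Add(1731, 1136751), -1)) = Mul(3942, Pow(1138482, -1)) = Mul(3942, Rational(1, 1138482)) = Rational(73, 21083)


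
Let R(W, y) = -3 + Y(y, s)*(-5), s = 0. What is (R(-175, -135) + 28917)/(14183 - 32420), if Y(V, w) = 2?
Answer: -28904/18237 ≈ -1.5849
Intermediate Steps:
R(W, y) = -13 (R(W, y) = -3 + 2*(-5) = -3 - 10 = -13)
(R(-175, -135) + 28917)/(14183 - 32420) = (-13 + 28917)/(14183 - 32420) = 28904/(-18237) = 28904*(-1/18237) = -28904/18237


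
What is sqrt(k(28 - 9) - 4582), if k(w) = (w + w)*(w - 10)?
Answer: 4*I*sqrt(265) ≈ 65.115*I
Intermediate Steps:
k(w) = 2*w*(-10 + w) (k(w) = (2*w)*(-10 + w) = 2*w*(-10 + w))
sqrt(k(28 - 9) - 4582) = sqrt(2*(28 - 9)*(-10 + (28 - 9)) - 4582) = sqrt(2*19*(-10 + 19) - 4582) = sqrt(2*19*9 - 4582) = sqrt(342 - 4582) = sqrt(-4240) = 4*I*sqrt(265)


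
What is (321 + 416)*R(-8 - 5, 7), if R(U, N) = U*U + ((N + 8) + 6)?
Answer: 140030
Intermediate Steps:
R(U, N) = 14 + N + U² (R(U, N) = U² + ((8 + N) + 6) = U² + (14 + N) = 14 + N + U²)
(321 + 416)*R(-8 - 5, 7) = (321 + 416)*(14 + 7 + (-8 - 5)²) = 737*(14 + 7 + (-13)²) = 737*(14 + 7 + 169) = 737*190 = 140030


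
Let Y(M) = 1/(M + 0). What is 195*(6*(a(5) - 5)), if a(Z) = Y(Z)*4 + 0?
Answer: -4914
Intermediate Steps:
Y(M) = 1/M
a(Z) = 4/Z (a(Z) = 4/Z + 0 = 4/Z)
195*(6*(a(5) - 5)) = 195*(6*(4/5 - 5)) = 195*(6*(-21/5)) = 195*(-126/5) = -4914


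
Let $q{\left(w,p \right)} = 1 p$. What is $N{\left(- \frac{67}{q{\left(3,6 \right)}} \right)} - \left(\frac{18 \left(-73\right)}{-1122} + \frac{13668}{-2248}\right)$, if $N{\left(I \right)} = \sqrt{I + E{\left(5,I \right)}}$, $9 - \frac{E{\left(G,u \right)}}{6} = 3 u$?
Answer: $\frac{515901}{105094} + \frac{\sqrt{8778}}{6} \approx 20.524$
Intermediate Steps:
$q{\left(w,p \right)} = p$
$E{\left(G,u \right)} = 54 - 18 u$ ($E{\left(G,u \right)} = 54 - 6 \cdot 3 u = 54 - 18 u$)
$N{\left(I \right)} = \sqrt{54 - 17 I}$ ($N{\left(I \right)} = \sqrt{I - \left(-54 + 18 I\right)} = \sqrt{54 - 17 I}$)
$N{\left(- \frac{67}{q{\left(3,6 \right)}} \right)} - \left(\frac{18 \left(-73\right)}{-1122} + \frac{13668}{-2248}\right) = \sqrt{54 - 17 \left(- \frac{67}{6}\right)} - \left(\frac{18 \left(-73\right)}{-1122} + \frac{13668}{-2248}\right) = \sqrt{54 - 17 \left(\left(-67\right) \frac{1}{6}\right)} - \left(\left(-1314\right) \left(- \frac{1}{1122}\right) + 13668 \left(- \frac{1}{2248}\right)\right) = \sqrt{54 - - \frac{1139}{6}} - \left(\frac{219}{187} - \frac{3417}{562}\right) = \sqrt{54 + \frac{1139}{6}} - - \frac{515901}{105094} = \sqrt{\frac{1463}{6}} + \frac{515901}{105094} = \frac{\sqrt{8778}}{6} + \frac{515901}{105094} = \frac{515901}{105094} + \frac{\sqrt{8778}}{6}$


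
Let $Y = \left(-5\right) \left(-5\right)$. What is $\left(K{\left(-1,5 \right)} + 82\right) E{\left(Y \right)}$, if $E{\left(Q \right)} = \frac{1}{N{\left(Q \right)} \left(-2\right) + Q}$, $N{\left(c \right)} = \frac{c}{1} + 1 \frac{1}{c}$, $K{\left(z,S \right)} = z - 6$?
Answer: $- \frac{625}{209} \approx -2.9904$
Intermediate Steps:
$K{\left(z,S \right)} = -6 + z$ ($K{\left(z,S \right)} = z - 6 = -6 + z$)
$Y = 25$
$N{\left(c \right)} = c + \frac{1}{c}$ ($N{\left(c \right)} = c 1 + \frac{1}{c} = c + \frac{1}{c}$)
$E{\left(Q \right)} = \frac{1}{- Q - \frac{2}{Q}}$ ($E{\left(Q \right)} = \frac{1}{\left(Q + \frac{1}{Q}\right) \left(-2\right) + Q} = \frac{1}{\left(- 2 Q - \frac{2}{Q}\right) + Q} = \frac{1}{- Q - \frac{2}{Q}}$)
$\left(K{\left(-1,5 \right)} + 82\right) E{\left(Y \right)} = \left(\left(-6 - 1\right) + 82\right) \frac{25}{-2 - 25^{2}} = \left(-7 + 82\right) \frac{25}{-2 - 625} = 75 \frac{25}{-2 - 625} = 75 \frac{25}{-627} = 75 \cdot 25 \left(- \frac{1}{627}\right) = 75 \left(- \frac{25}{627}\right) = - \frac{625}{209}$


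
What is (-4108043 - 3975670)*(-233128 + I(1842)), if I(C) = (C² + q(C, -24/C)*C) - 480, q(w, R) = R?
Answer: -25539133159716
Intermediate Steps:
I(C) = -504 + C² (I(C) = (C² + (-24/C)*C) - 480 = (C² - 24) - 480 = (-24 + C²) - 480 = -504 + C²)
(-4108043 - 3975670)*(-233128 + I(1842)) = (-4108043 - 3975670)*(-233128 + (-504 + 1842²)) = -8083713*(-233128 + (-504 + 3392964)) = -8083713*(-233128 + 3392460) = -8083713*3159332 = -25539133159716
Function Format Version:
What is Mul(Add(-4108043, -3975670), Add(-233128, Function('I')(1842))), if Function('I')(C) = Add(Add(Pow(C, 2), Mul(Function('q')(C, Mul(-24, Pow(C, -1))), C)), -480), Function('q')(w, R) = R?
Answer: -25539133159716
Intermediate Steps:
Function('I')(C) = Add(-504, Pow(C, 2)) (Function('I')(C) = Add(Add(Pow(C, 2), Mul(Mul(-24, Pow(C, -1)), C)), -480) = Add(Add(Pow(C, 2), -24), -480) = Add(Add(-24, Pow(C, 2)), -480) = Add(-504, Pow(C, 2)))
Mul(Add(-4108043, -3975670), Add(-233128, Function('I')(1842))) = Mul(Add(-4108043, -3975670), Add(-233128, Add(-504, Pow(1842, 2)))) = Mul(-8083713, Add(-233128, Add(-504, 3392964))) = Mul(-8083713, Add(-233128, 3392460)) = Mul(-8083713, 3159332) = -25539133159716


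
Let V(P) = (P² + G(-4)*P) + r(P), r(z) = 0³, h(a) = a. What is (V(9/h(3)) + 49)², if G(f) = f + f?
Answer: 1156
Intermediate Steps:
r(z) = 0
G(f) = 2*f
V(P) = P² - 8*P (V(P) = (P² + (2*(-4))*P) + 0 = (P² - 8*P) + 0 = P² - 8*P)
(V(9/h(3)) + 49)² = ((9/3)*(-8 + 9/3) + 49)² = ((9*(⅓))*(-8 + 9*(⅓)) + 49)² = (3*(-8 + 3) + 49)² = (3*(-5) + 49)² = (-15 + 49)² = 34² = 1156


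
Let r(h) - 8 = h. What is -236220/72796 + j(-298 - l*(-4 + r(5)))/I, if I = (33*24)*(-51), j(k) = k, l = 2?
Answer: -594899669/183773502 ≈ -3.2371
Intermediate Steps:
r(h) = 8 + h
I = -40392 (I = 792*(-51) = -40392)
-236220/72796 + j(-298 - l*(-4 + r(5)))/I = -236220/72796 + (-298 - 2*(-4 + (8 + 5)))/(-40392) = -236220*1/72796 + (-298 - 2*(-4 + 13))*(-1/40392) = -59055/18199 + (-298 - 2*9)*(-1/40392) = -59055/18199 + (-298 - 1*18)*(-1/40392) = -59055/18199 + (-298 - 18)*(-1/40392) = -59055/18199 - 316*(-1/40392) = -59055/18199 + 79/10098 = -594899669/183773502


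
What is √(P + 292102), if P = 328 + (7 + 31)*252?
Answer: √302006 ≈ 549.55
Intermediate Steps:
P = 9904 (P = 328 + 38*252 = 328 + 9576 = 9904)
√(P + 292102) = √(9904 + 292102) = √302006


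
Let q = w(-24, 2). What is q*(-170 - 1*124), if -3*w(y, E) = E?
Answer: 196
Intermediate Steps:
w(y, E) = -E/3
q = -⅔ (q = -⅓*2 = -⅔ ≈ -0.66667)
q*(-170 - 1*124) = -2*(-170 - 1*124)/3 = -2*(-170 - 124)/3 = -⅔*(-294) = 196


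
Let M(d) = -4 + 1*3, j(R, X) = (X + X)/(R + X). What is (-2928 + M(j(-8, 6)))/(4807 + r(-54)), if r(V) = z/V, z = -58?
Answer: -79083/129818 ≈ -0.60918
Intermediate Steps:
j(R, X) = 2*X/(R + X) (j(R, X) = (2*X)/(R + X) = 2*X/(R + X))
M(d) = -1 (M(d) = -4 + 3 = -1)
r(V) = -58/V
(-2928 + M(j(-8, 6)))/(4807 + r(-54)) = (-2928 - 1)/(4807 - 58/(-54)) = -2929/(4807 - 58*(-1/54)) = -2929/(4807 + 29/27) = -2929/129818/27 = -2929*27/129818 = -79083/129818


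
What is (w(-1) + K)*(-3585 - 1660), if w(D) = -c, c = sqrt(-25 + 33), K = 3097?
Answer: -16243765 + 10490*sqrt(2) ≈ -1.6229e+7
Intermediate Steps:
c = 2*sqrt(2) (c = sqrt(8) = 2*sqrt(2) ≈ 2.8284)
w(D) = -2*sqrt(2)
(w(-1) + K)*(-3585 - 1660) = (-2*sqrt(2) + 3097)*(-3585 - 1660) = (3097 - 2*sqrt(2))*(-5245) = -16243765 + 10490*sqrt(2)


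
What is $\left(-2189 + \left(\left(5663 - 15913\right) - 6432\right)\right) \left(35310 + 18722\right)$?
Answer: $-1019637872$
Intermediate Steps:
$\left(-2189 + \left(\left(5663 - 15913\right) - 6432\right)\right) \left(35310 + 18722\right) = \left(-2189 - 16682\right) 54032 = \left(-18871\right) 54032 = -1019637872$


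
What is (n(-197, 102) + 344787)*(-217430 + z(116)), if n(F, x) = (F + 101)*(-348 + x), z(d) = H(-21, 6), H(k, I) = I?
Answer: -80099653872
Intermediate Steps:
z(d) = 6
n(F, x) = (-348 + x)*(101 + F) (n(F, x) = (101 + F)*(-348 + x) = (-348 + x)*(101 + F))
(n(-197, 102) + 344787)*(-217430 + z(116)) = ((-35148 - 348*(-197) + 101*102 - 197*102) + 344787)*(-217430 + 6) = ((-35148 + 68556 + 10302 - 20094) + 344787)*(-217424) = (23616 + 344787)*(-217424) = 368403*(-217424) = -80099653872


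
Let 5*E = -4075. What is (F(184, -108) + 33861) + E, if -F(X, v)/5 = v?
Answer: 33586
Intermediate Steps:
E = -815 (E = (⅕)*(-4075) = -815)
F(X, v) = -5*v
(F(184, -108) + 33861) + E = (-5*(-108) + 33861) - 815 = (540 + 33861) - 815 = 34401 - 815 = 33586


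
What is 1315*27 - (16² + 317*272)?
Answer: -50975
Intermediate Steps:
1315*27 - (16² + 317*272) = 35505 - (256 + 86224) = 35505 - 1*86480 = 35505 - 86480 = -50975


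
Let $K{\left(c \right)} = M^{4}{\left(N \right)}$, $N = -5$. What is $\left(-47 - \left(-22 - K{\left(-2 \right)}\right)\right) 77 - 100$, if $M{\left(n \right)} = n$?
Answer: $46100$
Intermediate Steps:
$K{\left(c \right)} = 625$ ($K{\left(c \right)} = \left(-5\right)^{4} = 625$)
$\left(-47 - \left(-22 - K{\left(-2 \right)}\right)\right) 77 - 100 = \left(-47 - \left(-22 - 625\right)\right) 77 - 100 = \left(-47 - -647\right) 77 - 100 = \left(-47 + 647\right) 77 - 100 = 600 \cdot 77 - 100 = 46200 - 100 = 46100$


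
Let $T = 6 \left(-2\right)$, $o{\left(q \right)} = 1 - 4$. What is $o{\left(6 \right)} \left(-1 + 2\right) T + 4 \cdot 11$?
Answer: $80$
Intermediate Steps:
$o{\left(q \right)} = -3$
$T = -12$
$o{\left(6 \right)} \left(-1 + 2\right) T + 4 \cdot 11 = - 3 \left(-1 + 2\right) \left(-12\right) + 4 \cdot 11 = - 3 \cdot 1 \left(-12\right) + 44 = \left(-3\right) \left(-12\right) + 44 = 36 + 44 = 80$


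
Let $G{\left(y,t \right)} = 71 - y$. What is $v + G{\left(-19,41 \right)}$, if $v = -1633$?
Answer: $-1543$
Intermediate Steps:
$v + G{\left(-19,41 \right)} = -1633 + \left(71 - -19\right) = -1633 + \left(71 + 19\right) = -1633 + 90 = -1543$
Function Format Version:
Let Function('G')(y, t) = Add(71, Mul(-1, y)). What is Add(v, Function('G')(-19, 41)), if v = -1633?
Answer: -1543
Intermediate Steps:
Add(v, Function('G')(-19, 41)) = Add(-1633, Add(71, Mul(-1, -19))) = Add(-1633, Add(71, 19)) = Add(-1633, 90) = -1543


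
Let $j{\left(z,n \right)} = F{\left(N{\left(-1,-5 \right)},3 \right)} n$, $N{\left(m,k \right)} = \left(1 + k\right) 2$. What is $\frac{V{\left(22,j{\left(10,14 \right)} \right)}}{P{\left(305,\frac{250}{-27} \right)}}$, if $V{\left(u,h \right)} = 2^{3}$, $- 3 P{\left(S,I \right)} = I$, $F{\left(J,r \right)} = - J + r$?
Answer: $\frac{324}{125} \approx 2.592$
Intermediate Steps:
$N{\left(m,k \right)} = 2 + 2 k$
$F{\left(J,r \right)} = r - J$
$P{\left(S,I \right)} = - \frac{I}{3}$
$j{\left(z,n \right)} = 11 n$ ($j{\left(z,n \right)} = \left(3 - \left(2 + 2 \left(-5\right)\right)\right) n = \left(3 - \left(2 - 10\right)\right) n = \left(3 - -8\right) n = \left(3 + 8\right) n = 11 n$)
$V{\left(u,h \right)} = 8$
$\frac{V{\left(22,j{\left(10,14 \right)} \right)}}{P{\left(305,\frac{250}{-27} \right)}} = \frac{8}{\left(- \frac{1}{3}\right) \frac{250}{-27}} = \frac{8}{\left(- \frac{1}{3}\right) 250 \left(- \frac{1}{27}\right)} = \frac{8}{\left(- \frac{1}{3}\right) \left(- \frac{250}{27}\right)} = \frac{8}{\frac{250}{81}} = 8 \cdot \frac{81}{250} = \frac{324}{125}$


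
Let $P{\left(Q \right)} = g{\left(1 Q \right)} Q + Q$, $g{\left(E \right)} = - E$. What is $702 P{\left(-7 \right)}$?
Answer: $-39312$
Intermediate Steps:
$P{\left(Q \right)} = Q - Q^{2}$ ($P{\left(Q \right)} = - 1 Q Q + Q = - Q Q + Q = - Q^{2} + Q = Q - Q^{2}$)
$702 P{\left(-7 \right)} = 702 \left(- 7 \left(1 - -7\right)\right) = 702 \left(- 7 \left(1 + 7\right)\right) = 702 \left(\left(-7\right) 8\right) = 702 \left(-56\right) = -39312$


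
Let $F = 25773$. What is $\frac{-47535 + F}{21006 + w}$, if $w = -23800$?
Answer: $\frac{10881}{1397} \approx 7.7888$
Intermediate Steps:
$\frac{-47535 + F}{21006 + w} = \frac{-47535 + 25773}{21006 - 23800} = - \frac{21762}{-2794} = \left(-21762\right) \left(- \frac{1}{2794}\right) = \frac{10881}{1397}$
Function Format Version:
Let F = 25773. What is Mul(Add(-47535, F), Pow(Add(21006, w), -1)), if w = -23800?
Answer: Rational(10881, 1397) ≈ 7.7888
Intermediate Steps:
Mul(Add(-47535, F), Pow(Add(21006, w), -1)) = Mul(Add(-47535, 25773), Pow(Add(21006, -23800), -1)) = Mul(-21762, Pow(-2794, -1)) = Mul(-21762, Rational(-1, 2794)) = Rational(10881, 1397)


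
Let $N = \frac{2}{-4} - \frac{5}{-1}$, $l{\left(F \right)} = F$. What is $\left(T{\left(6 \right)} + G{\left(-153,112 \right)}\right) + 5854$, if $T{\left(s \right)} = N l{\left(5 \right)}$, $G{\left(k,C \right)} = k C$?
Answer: $- \frac{22519}{2} \approx -11260.0$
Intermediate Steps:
$G{\left(k,C \right)} = C k$
$N = \frac{9}{2}$ ($N = 2 \left(- \frac{1}{4}\right) - -5 = - \frac{1}{2} + 5 = \frac{9}{2} \approx 4.5$)
$T{\left(s \right)} = \frac{45}{2}$ ($T{\left(s \right)} = \frac{9}{2} \cdot 5 = \frac{45}{2}$)
$\left(T{\left(6 \right)} + G{\left(-153,112 \right)}\right) + 5854 = \left(\frac{45}{2} + 112 \left(-153\right)\right) + 5854 = \left(\frac{45}{2} - 17136\right) + 5854 = - \frac{34227}{2} + 5854 = - \frac{22519}{2}$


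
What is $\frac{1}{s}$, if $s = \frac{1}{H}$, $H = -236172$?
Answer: $-236172$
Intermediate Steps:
$s = - \frac{1}{236172}$ ($s = \frac{1}{-236172} = - \frac{1}{236172} \approx -4.2342 \cdot 10^{-6}$)
$\frac{1}{s} = \frac{1}{- \frac{1}{236172}} = -236172$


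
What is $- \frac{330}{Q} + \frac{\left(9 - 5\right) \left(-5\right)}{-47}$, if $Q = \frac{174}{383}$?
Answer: $- \frac{989475}{1363} \approx -725.95$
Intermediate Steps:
$Q = \frac{174}{383}$ ($Q = 174 \cdot \frac{1}{383} = \frac{174}{383} \approx 0.45431$)
$- \frac{330}{Q} + \frac{\left(9 - 5\right) \left(-5\right)}{-47} = - \frac{330}{\frac{174}{383}} + \frac{\left(9 - 5\right) \left(-5\right)}{-47} = \left(-330\right) \frac{383}{174} + 4 \left(-5\right) \left(- \frac{1}{47}\right) = - \frac{21065}{29} - - \frac{20}{47} = - \frac{21065}{29} + \frac{20}{47} = - \frac{989475}{1363}$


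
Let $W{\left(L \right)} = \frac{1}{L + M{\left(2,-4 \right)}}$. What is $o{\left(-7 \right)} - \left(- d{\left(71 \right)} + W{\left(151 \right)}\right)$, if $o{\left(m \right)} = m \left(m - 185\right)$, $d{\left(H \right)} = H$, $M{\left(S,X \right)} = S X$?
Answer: $\frac{202344}{143} \approx 1415.0$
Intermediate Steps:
$W{\left(L \right)} = \frac{1}{-8 + L}$ ($W{\left(L \right)} = \frac{1}{L + 2 \left(-4\right)} = \frac{1}{L - 8} = \frac{1}{-8 + L}$)
$o{\left(m \right)} = m \left(-185 + m\right)$
$o{\left(-7 \right)} - \left(- d{\left(71 \right)} + W{\left(151 \right)}\right) = - 7 \left(-185 - 7\right) + \left(71 - \frac{1}{-8 + 151}\right) = \left(-7\right) \left(-192\right) + \left(71 - \frac{1}{143}\right) = 1344 + \left(71 - \frac{1}{143}\right) = 1344 + \frac{10152}{143} = \frac{202344}{143}$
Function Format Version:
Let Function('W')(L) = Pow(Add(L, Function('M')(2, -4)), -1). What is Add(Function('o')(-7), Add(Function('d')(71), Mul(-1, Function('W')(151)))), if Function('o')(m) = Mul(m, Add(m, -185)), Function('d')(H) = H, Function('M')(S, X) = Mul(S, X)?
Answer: Rational(202344, 143) ≈ 1415.0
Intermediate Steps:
Function('W')(L) = Pow(Add(-8, L), -1) (Function('W')(L) = Pow(Add(L, Mul(2, -4)), -1) = Pow(Add(L, -8), -1) = Pow(Add(-8, L), -1))
Function('o')(m) = Mul(m, Add(-185, m))
Add(Function('o')(-7), Add(Function('d')(71), Mul(-1, Function('W')(151)))) = Add(Mul(-7, Add(-185, -7)), Add(71, Mul(-1, Pow(Add(-8, 151), -1)))) = Add(Mul(-7, -192), Add(71, Mul(-1, Pow(143, -1)))) = Add(1344, Add(71, Mul(-1, Rational(1, 143)))) = Add(1344, Add(71, Rational(-1, 143))) = Add(1344, Rational(10152, 143)) = Rational(202344, 143)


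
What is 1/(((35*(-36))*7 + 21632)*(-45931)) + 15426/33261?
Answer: 3025902300937/6524344405564 ≈ 0.46379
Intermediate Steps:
1/(((35*(-36))*7 + 21632)*(-45931)) + 15426/33261 = -1/45931/(-1260*7 + 21632) + 15426*(1/33261) = -1/45931/(-8820 + 21632) + 5142/11087 = -1/45931/12812 + 5142/11087 = (1/12812)*(-1/45931) + 5142/11087 = -1/588467972 + 5142/11087 = 3025902300937/6524344405564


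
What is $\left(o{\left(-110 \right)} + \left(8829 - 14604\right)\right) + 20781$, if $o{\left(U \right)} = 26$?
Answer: $15032$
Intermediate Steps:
$\left(o{\left(-110 \right)} + \left(8829 - 14604\right)\right) + 20781 = \left(26 + \left(8829 - 14604\right)\right) + 20781 = \left(26 - 5775\right) + 20781 = -5749 + 20781 = 15032$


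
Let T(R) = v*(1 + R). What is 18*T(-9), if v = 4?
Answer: -576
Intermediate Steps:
T(R) = 4 + 4*R (T(R) = 4*(1 + R) = 4 + 4*R)
18*T(-9) = 18*(4 + 4*(-9)) = 18*(4 - 36) = 18*(-32) = -576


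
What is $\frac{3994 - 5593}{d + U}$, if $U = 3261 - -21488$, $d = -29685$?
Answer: $\frac{1599}{4936} \approx 0.32395$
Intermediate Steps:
$U = 24749$ ($U = 3261 + 21488 = 24749$)
$\frac{3994 - 5593}{d + U} = \frac{3994 - 5593}{-29685 + 24749} = - \frac{1599}{-4936} = \left(-1599\right) \left(- \frac{1}{4936}\right) = \frac{1599}{4936}$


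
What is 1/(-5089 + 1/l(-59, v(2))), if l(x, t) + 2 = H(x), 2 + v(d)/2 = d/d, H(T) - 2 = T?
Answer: -59/300252 ≈ -0.00019650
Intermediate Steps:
H(T) = 2 + T
v(d) = -2 (v(d) = -4 + 2*(d/d) = -4 + 2*1 = -4 + 2 = -2)
l(x, t) = x (l(x, t) = -2 + (2 + x) = x)
1/(-5089 + 1/l(-59, v(2))) = 1/(-5089 + 1/(-59)) = 1/(-5089 - 1/59) = 1/(-300252/59) = -59/300252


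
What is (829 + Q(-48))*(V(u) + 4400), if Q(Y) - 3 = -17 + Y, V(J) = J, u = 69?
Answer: 3427723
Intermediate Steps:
Q(Y) = -14 + Y (Q(Y) = 3 + (-17 + Y) = -14 + Y)
(829 + Q(-48))*(V(u) + 4400) = (829 + (-14 - 48))*(69 + 4400) = (829 - 62)*4469 = 767*4469 = 3427723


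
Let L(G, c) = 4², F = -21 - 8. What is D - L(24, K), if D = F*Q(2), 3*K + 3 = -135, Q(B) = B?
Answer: -74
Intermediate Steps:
F = -29
K = -46 (K = -1 + (⅓)*(-135) = -1 - 45 = -46)
L(G, c) = 16
D = -58 (D = -29*2 = -58)
D - L(24, K) = -58 - 1*16 = -58 - 16 = -74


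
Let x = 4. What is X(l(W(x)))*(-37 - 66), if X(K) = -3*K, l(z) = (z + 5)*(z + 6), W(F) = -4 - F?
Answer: 1854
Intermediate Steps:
l(z) = (5 + z)*(6 + z)
X(l(W(x)))*(-37 - 66) = (-3*(30 + (-4 - 1*4)² + 11*(-4 - 1*4)))*(-37 - 66) = -3*(30 + (-4 - 4)² + 11*(-4 - 4))*(-103) = -3*(30 + (-8)² + 11*(-8))*(-103) = -3*(30 + 64 - 88)*(-103) = -3*6*(-103) = -18*(-103) = 1854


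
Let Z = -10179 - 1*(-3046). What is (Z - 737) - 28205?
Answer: -36075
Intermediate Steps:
Z = -7133 (Z = -10179 + 3046 = -7133)
(Z - 737) - 28205 = (-7133 - 737) - 28205 = -7870 - 28205 = -36075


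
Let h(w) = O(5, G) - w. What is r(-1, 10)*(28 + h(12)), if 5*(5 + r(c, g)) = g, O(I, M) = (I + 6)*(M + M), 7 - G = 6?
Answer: -114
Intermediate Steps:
G = 1 (G = 7 - 1*6 = 7 - 6 = 1)
O(I, M) = 2*M*(6 + I) (O(I, M) = (6 + I)*(2*M) = 2*M*(6 + I))
r(c, g) = -5 + g/5
h(w) = 22 - w (h(w) = 2*1*(6 + 5) - w = 2*1*11 - w = 22 - w)
r(-1, 10)*(28 + h(12)) = (-5 + (1/5)*10)*(28 + (22 - 1*12)) = (-5 + 2)*(28 + (22 - 12)) = -3*(28 + 10) = -3*38 = -114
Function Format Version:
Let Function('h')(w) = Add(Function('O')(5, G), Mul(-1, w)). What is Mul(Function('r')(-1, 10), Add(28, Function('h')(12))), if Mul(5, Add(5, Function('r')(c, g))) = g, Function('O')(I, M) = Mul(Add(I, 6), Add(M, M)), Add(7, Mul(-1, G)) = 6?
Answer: -114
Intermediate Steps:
G = 1 (G = Add(7, Mul(-1, 6)) = Add(7, -6) = 1)
Function('O')(I, M) = Mul(2, M, Add(6, I)) (Function('O')(I, M) = Mul(Add(6, I), Mul(2, M)) = Mul(2, M, Add(6, I)))
Function('r')(c, g) = Add(-5, Mul(Rational(1, 5), g))
Function('h')(w) = Add(22, Mul(-1, w)) (Function('h')(w) = Add(Mul(2, 1, Add(6, 5)), Mul(-1, w)) = Add(Mul(2, 1, 11), Mul(-1, w)) = Add(22, Mul(-1, w)))
Mul(Function('r')(-1, 10), Add(28, Function('h')(12))) = Mul(Add(-5, Mul(Rational(1, 5), 10)), Add(28, Add(22, Mul(-1, 12)))) = Mul(Add(-5, 2), Add(28, Add(22, -12))) = Mul(-3, Add(28, 10)) = Mul(-3, 38) = -114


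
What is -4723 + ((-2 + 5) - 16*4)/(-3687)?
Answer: -17413640/3687 ≈ -4723.0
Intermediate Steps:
-4723 + ((-2 + 5) - 16*4)/(-3687) = -4723 + (3 - 64)*(-1/3687) = -4723 - 61*(-1/3687) = -4723 + 61/3687 = -17413640/3687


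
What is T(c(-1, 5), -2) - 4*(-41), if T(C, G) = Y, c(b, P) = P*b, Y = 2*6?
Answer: 176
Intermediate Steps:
Y = 12
T(C, G) = 12
T(c(-1, 5), -2) - 4*(-41) = 12 - 4*(-41) = 12 + 164 = 176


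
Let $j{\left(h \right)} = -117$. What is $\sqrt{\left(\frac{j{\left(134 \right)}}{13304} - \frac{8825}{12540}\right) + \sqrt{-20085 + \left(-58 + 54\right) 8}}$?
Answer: $\frac{\sqrt{-12395106052098 + 17395606006416 i \sqrt{20117}}}{4170804} \approx 8.4001 + 8.4424 i$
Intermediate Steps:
$\sqrt{\left(\frac{j{\left(134 \right)}}{13304} - \frac{8825}{12540}\right) + \sqrt{-20085 + \left(-58 + 54\right) 8}} = \sqrt{\left(- \frac{117}{13304} - \frac{8825}{12540}\right) + \sqrt{-20085 + \left(-58 + 54\right) 8}} = \sqrt{\left(\left(-117\right) \frac{1}{13304} - \frac{1765}{2508}\right) + \sqrt{-20085 - 32}} = \sqrt{\left(- \frac{117}{13304} - \frac{1765}{2508}\right) + \sqrt{-20085 - 32}} = \sqrt{- \frac{5943749}{8341608} + \sqrt{-20117}} = \sqrt{- \frac{5943749}{8341608} + i \sqrt{20117}}$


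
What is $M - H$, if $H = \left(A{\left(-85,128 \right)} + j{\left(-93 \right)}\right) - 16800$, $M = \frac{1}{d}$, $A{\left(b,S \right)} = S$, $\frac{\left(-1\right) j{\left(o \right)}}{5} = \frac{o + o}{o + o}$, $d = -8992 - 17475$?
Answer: $\frac{441390158}{26467} \approx 16677.0$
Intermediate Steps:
$d = -26467$ ($d = -8992 - 17475 = -26467$)
$j{\left(o \right)} = -5$ ($j{\left(o \right)} = - 5 \frac{o + o}{o + o} = - 5 \frac{2 o}{2 o} = - 5 \cdot 2 o \frac{1}{2 o} = \left(-5\right) 1 = -5$)
$M = - \frac{1}{26467}$ ($M = \frac{1}{-26467} = - \frac{1}{26467} \approx -3.7783 \cdot 10^{-5}$)
$H = -16677$ ($H = \left(128 - 5\right) - 16800 = 123 - 16800 = -16677$)
$M - H = - \frac{1}{26467} - -16677 = - \frac{1}{26467} + 16677 = \frac{441390158}{26467}$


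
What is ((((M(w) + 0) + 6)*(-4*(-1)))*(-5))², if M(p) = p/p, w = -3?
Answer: 19600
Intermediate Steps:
M(p) = 1
((((M(w) + 0) + 6)*(-4*(-1)))*(-5))² = ((((1 + 0) + 6)*(-4*(-1)))*(-5))² = (((1 + 6)*4)*(-5))² = ((7*4)*(-5))² = (28*(-5))² = (-140)² = 19600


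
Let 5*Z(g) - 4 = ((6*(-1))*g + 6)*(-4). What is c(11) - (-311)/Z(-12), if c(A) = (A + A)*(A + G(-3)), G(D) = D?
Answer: 52653/308 ≈ 170.95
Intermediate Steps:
Z(g) = -4 + 24*g/5 (Z(g) = 4/5 + (((6*(-1))*g + 6)*(-4))/5 = 4/5 + ((-6*g + 6)*(-4))/5 = 4/5 + ((6 - 6*g)*(-4))/5 = 4/5 + (-24 + 24*g)/5 = 4/5 + (-24/5 + 24*g/5) = -4 + 24*g/5)
c(A) = 2*A*(-3 + A) (c(A) = (A + A)*(A - 3) = (2*A)*(-3 + A) = 2*A*(-3 + A))
c(11) - (-311)/Z(-12) = 2*11*(-3 + 11) - (-311)/(-4 + (24/5)*(-12)) = 2*11*8 - (-311)/(-4 - 288/5) = 176 - (-311)/(-308/5) = 176 - (-311)*(-5)/308 = 176 - 1*1555/308 = 176 - 1555/308 = 52653/308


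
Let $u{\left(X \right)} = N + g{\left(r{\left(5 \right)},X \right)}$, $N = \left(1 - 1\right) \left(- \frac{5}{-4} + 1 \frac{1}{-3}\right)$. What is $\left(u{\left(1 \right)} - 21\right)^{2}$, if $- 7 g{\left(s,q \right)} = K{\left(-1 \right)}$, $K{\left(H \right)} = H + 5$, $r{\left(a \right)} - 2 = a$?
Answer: $\frac{22801}{49} \approx 465.33$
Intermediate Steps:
$r{\left(a \right)} = 2 + a$
$K{\left(H \right)} = 5 + H$
$g{\left(s,q \right)} = - \frac{4}{7}$ ($g{\left(s,q \right)} = - \frac{5 - 1}{7} = \left(- \frac{1}{7}\right) 4 = - \frac{4}{7}$)
$N = 0$ ($N = 0 \left(\left(-5\right) \left(- \frac{1}{4}\right) + 1 \left(- \frac{1}{3}\right)\right) = 0 \left(\frac{5}{4} - \frac{1}{3}\right) = 0 \cdot \frac{11}{12} = 0$)
$u{\left(X \right)} = - \frac{4}{7}$ ($u{\left(X \right)} = 0 - \frac{4}{7} = - \frac{4}{7}$)
$\left(u{\left(1 \right)} - 21\right)^{2} = \left(- \frac{4}{7} - 21\right)^{2} = \left(- \frac{151}{7}\right)^{2} = \frac{22801}{49}$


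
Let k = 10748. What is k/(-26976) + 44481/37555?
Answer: 199069579/253270920 ≈ 0.78599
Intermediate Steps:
k/(-26976) + 44481/37555 = 10748/(-26976) + 44481/37555 = 10748*(-1/26976) + 44481*(1/37555) = -2687/6744 + 44481/37555 = 199069579/253270920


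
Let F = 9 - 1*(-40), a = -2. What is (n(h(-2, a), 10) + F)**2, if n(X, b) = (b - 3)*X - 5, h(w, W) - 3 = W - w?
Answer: 4225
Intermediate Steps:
h(w, W) = 3 + W - w (h(w, W) = 3 + (W - w) = 3 + W - w)
n(X, b) = -5 + X*(-3 + b) (n(X, b) = (-3 + b)*X - 5 = X*(-3 + b) - 5 = -5 + X*(-3 + b))
F = 49 (F = 9 + 40 = 49)
(n(h(-2, a), 10) + F)**2 = ((-5 - 3*(3 - 2 - 1*(-2)) + (3 - 2 - 1*(-2))*10) + 49)**2 = ((-5 - 3*(3 - 2 + 2) + (3 - 2 + 2)*10) + 49)**2 = ((-5 - 3*3 + 3*10) + 49)**2 = ((-5 - 9 + 30) + 49)**2 = (16 + 49)**2 = 65**2 = 4225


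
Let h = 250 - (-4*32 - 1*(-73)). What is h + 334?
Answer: 639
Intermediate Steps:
h = 305 (h = 250 - (-128 + 73) = 250 - 1*(-55) = 250 + 55 = 305)
h + 334 = 305 + 334 = 639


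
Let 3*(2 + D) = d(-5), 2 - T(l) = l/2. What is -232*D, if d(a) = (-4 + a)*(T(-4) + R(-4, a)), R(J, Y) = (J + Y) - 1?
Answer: -3712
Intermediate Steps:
R(J, Y) = -1 + J + Y
T(l) = 2 - l/2
d(a) = (-1 + a)*(-4 + a) (d(a) = (-4 + a)*((2 - ½*(-4)) + (-1 - 4 + a)) = (-4 + a)*((2 + 2) + (-5 + a)) = (-4 + a)*(4 + (-5 + a)) = (-4 + a)*(-1 + a) = (-1 + a)*(-4 + a))
D = 16 (D = -2 + (4 - 5*(-5 - 5))/3 = -2 + (4 - 5*(-10))/3 = -2 + (4 + 50)/3 = -2 + (⅓)*54 = -2 + 18 = 16)
-232*D = -232*16 = -3712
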